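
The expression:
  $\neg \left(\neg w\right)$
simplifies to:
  $w$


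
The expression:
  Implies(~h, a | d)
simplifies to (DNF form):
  a | d | h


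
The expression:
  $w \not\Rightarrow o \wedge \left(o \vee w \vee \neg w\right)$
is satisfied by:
  {w: True, o: False}


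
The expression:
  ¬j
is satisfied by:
  {j: False}


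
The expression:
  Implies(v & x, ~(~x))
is always true.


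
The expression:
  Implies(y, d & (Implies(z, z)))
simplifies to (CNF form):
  d | ~y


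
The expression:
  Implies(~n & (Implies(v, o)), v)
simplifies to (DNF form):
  n | v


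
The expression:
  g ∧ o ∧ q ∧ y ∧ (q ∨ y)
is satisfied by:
  {g: True, o: True, y: True, q: True}


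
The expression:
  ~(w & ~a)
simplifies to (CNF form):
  a | ~w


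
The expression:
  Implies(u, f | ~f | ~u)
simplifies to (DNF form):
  True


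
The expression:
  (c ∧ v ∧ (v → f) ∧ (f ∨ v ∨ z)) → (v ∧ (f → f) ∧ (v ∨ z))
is always true.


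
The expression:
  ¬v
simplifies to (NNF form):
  ¬v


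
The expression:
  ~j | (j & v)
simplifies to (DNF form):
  v | ~j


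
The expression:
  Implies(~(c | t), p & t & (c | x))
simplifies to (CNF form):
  c | t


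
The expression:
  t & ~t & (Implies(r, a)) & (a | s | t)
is never true.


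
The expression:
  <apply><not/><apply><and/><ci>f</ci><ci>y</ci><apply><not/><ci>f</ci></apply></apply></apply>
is always true.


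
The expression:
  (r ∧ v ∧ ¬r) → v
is always true.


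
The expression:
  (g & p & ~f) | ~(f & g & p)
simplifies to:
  ~f | ~g | ~p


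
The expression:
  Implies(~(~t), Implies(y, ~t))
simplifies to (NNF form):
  ~t | ~y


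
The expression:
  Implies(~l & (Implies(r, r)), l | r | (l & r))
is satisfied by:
  {r: True, l: True}
  {r: True, l: False}
  {l: True, r: False}


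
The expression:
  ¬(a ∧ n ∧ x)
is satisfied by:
  {x: False, n: False, a: False}
  {a: True, x: False, n: False}
  {n: True, x: False, a: False}
  {a: True, n: True, x: False}
  {x: True, a: False, n: False}
  {a: True, x: True, n: False}
  {n: True, x: True, a: False}


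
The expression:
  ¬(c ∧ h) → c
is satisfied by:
  {c: True}


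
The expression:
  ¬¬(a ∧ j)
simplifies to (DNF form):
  a ∧ j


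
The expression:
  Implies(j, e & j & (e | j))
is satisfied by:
  {e: True, j: False}
  {j: False, e: False}
  {j: True, e: True}


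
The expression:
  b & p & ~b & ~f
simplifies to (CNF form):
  False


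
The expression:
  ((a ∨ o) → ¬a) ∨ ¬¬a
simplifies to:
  True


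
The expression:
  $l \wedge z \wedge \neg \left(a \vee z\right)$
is never true.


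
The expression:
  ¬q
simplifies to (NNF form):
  ¬q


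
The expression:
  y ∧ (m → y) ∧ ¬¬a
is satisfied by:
  {a: True, y: True}


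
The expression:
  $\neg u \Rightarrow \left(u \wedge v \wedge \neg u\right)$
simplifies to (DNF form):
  $u$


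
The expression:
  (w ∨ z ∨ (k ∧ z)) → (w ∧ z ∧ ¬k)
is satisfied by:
  {k: False, z: False, w: False}
  {k: True, z: False, w: False}
  {z: True, w: True, k: False}


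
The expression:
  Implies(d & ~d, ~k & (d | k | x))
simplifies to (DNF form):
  True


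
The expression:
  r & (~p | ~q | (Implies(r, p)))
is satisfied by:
  {r: True}


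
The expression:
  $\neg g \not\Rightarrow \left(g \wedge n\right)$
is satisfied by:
  {g: False}


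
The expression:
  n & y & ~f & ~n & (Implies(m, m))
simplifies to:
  False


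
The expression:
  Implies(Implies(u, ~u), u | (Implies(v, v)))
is always true.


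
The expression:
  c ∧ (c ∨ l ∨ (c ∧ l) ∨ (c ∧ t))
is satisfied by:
  {c: True}


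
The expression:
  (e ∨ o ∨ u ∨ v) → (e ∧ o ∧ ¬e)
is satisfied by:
  {u: False, v: False, e: False, o: False}


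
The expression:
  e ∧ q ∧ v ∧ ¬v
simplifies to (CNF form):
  False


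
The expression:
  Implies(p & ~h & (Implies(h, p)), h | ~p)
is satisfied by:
  {h: True, p: False}
  {p: False, h: False}
  {p: True, h: True}


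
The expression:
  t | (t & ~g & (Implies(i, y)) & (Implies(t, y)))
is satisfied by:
  {t: True}


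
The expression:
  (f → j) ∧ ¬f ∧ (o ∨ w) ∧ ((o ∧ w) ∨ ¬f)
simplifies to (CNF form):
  ¬f ∧ (o ∨ w)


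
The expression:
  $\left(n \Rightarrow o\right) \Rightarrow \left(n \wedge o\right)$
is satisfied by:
  {n: True}


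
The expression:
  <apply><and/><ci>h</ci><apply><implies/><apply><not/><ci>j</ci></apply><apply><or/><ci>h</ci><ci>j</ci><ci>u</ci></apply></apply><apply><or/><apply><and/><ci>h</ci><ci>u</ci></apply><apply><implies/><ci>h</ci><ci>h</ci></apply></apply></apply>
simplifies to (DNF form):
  <ci>h</ci>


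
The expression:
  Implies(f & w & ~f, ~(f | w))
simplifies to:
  True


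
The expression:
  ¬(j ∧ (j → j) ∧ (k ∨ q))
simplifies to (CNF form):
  (¬j ∨ ¬k) ∧ (¬j ∨ ¬q)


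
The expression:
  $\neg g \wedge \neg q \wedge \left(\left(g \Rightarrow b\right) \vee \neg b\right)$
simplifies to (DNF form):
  $\neg g \wedge \neg q$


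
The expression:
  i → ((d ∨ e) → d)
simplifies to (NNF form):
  d ∨ ¬e ∨ ¬i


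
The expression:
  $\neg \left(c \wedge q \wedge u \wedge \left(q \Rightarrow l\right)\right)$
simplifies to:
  $\neg c \vee \neg l \vee \neg q \vee \neg u$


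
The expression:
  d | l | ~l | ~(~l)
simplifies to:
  True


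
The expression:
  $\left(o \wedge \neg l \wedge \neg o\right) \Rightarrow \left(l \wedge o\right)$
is always true.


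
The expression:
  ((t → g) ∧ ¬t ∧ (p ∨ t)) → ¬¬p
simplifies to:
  True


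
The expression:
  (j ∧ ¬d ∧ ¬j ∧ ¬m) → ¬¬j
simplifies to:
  True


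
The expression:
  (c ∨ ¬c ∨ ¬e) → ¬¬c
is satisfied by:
  {c: True}


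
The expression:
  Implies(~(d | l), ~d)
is always true.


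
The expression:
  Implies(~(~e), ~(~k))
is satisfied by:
  {k: True, e: False}
  {e: False, k: False}
  {e: True, k: True}


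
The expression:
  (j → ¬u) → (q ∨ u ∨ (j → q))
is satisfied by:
  {q: True, u: True, j: False}
  {q: True, u: False, j: False}
  {u: True, q: False, j: False}
  {q: False, u: False, j: False}
  {j: True, q: True, u: True}
  {j: True, q: True, u: False}
  {j: True, u: True, q: False}


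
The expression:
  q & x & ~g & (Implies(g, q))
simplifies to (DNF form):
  q & x & ~g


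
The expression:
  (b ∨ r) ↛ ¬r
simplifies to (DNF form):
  r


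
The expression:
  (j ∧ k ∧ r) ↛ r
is never true.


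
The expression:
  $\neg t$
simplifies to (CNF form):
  $\neg t$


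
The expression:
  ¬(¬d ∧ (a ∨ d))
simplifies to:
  d ∨ ¬a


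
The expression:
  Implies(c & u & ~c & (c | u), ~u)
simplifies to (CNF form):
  True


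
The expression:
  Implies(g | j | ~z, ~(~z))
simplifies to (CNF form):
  z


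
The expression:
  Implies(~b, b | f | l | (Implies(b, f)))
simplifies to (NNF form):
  True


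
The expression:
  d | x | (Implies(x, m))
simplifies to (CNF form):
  True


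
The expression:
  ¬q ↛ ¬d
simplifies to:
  d ∧ ¬q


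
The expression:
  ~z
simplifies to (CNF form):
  ~z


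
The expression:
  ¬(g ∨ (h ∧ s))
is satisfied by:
  {g: False, s: False, h: False}
  {h: True, g: False, s: False}
  {s: True, g: False, h: False}


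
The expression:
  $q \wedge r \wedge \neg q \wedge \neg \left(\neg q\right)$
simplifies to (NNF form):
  $\text{False}$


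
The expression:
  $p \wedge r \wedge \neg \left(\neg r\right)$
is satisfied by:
  {r: True, p: True}


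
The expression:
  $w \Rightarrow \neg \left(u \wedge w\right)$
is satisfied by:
  {w: False, u: False}
  {u: True, w: False}
  {w: True, u: False}


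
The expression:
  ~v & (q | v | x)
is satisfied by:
  {x: True, q: True, v: False}
  {x: True, q: False, v: False}
  {q: True, x: False, v: False}


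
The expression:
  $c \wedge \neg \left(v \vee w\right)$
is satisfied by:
  {c: True, v: False, w: False}


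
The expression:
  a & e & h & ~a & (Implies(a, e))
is never true.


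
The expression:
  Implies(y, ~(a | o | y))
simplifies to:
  ~y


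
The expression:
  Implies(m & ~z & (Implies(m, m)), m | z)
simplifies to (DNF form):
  True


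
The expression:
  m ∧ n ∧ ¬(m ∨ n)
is never true.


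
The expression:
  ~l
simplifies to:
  ~l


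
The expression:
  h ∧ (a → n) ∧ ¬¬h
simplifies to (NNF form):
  h ∧ (n ∨ ¬a)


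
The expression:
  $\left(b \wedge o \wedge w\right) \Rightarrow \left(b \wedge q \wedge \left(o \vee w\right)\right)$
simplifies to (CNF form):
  $q \vee \neg b \vee \neg o \vee \neg w$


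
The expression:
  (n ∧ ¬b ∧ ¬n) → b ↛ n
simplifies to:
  True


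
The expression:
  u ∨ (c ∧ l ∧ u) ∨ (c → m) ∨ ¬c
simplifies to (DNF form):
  m ∨ u ∨ ¬c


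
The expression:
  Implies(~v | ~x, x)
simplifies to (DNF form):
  x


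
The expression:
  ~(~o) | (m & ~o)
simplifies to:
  m | o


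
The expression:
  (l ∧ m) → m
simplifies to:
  True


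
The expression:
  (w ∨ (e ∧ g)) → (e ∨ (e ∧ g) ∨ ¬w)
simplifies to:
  e ∨ ¬w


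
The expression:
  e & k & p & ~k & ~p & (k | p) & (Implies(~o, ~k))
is never true.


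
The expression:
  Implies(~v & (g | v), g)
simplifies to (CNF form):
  True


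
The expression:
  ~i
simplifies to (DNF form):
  ~i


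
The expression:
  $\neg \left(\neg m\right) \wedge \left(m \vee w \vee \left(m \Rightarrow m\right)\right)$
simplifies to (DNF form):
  $m$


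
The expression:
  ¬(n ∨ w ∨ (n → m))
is never true.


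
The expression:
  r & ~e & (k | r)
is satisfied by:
  {r: True, e: False}


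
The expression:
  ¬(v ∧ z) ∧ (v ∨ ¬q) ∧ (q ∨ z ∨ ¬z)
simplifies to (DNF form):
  (v ∧ ¬z) ∨ (¬q ∧ ¬v)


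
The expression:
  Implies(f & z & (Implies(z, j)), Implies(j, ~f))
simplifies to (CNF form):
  ~f | ~j | ~z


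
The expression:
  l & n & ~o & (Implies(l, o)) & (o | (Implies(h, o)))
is never true.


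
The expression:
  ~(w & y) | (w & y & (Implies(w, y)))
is always true.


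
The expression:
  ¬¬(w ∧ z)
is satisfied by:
  {z: True, w: True}


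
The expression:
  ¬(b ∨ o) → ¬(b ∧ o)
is always true.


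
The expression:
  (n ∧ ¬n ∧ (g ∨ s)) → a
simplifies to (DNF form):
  True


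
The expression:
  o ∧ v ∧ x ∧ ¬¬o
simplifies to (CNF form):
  o ∧ v ∧ x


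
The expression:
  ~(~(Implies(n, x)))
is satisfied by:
  {x: True, n: False}
  {n: False, x: False}
  {n: True, x: True}


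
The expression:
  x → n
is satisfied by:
  {n: True, x: False}
  {x: False, n: False}
  {x: True, n: True}


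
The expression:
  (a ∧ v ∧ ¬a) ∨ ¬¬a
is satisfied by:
  {a: True}


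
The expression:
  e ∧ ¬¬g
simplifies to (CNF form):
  e ∧ g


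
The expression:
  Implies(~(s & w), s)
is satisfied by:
  {s: True}


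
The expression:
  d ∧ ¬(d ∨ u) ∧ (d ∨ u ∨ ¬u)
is never true.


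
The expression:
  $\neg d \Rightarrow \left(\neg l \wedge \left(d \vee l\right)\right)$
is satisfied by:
  {d: True}


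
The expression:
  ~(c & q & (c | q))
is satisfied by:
  {c: False, q: False}
  {q: True, c: False}
  {c: True, q: False}


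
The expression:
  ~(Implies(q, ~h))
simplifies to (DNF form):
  h & q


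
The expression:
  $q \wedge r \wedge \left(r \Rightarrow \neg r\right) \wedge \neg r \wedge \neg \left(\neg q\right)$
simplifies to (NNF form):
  $\text{False}$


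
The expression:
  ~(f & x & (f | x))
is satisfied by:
  {x: False, f: False}
  {f: True, x: False}
  {x: True, f: False}


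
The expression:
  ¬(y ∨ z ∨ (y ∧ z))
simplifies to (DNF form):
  ¬y ∧ ¬z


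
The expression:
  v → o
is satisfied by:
  {o: True, v: False}
  {v: False, o: False}
  {v: True, o: True}


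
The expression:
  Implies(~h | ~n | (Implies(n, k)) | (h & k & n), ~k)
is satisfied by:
  {k: False}


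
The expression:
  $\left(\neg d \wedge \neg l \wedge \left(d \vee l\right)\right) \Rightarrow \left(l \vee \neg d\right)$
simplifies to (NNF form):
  $\text{True}$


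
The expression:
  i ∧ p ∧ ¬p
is never true.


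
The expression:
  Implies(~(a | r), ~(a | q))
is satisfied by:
  {r: True, a: True, q: False}
  {r: True, q: False, a: False}
  {a: True, q: False, r: False}
  {a: False, q: False, r: False}
  {r: True, a: True, q: True}
  {r: True, q: True, a: False}
  {a: True, q: True, r: False}


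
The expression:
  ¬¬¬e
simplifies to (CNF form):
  ¬e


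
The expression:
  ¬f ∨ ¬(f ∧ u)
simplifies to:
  ¬f ∨ ¬u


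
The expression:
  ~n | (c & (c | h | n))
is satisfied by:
  {c: True, n: False}
  {n: False, c: False}
  {n: True, c: True}


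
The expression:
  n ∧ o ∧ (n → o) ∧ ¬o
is never true.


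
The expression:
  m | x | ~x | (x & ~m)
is always true.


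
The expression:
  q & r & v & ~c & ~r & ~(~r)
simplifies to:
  False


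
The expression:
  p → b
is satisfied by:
  {b: True, p: False}
  {p: False, b: False}
  {p: True, b: True}


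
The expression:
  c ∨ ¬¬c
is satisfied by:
  {c: True}


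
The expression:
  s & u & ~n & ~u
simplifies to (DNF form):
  False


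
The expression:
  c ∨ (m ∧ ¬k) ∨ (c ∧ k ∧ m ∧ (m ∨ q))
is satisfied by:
  {c: True, m: True, k: False}
  {c: True, m: False, k: False}
  {c: True, k: True, m: True}
  {c: True, k: True, m: False}
  {m: True, k: False, c: False}


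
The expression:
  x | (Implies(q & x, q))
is always true.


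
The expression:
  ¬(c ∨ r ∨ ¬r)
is never true.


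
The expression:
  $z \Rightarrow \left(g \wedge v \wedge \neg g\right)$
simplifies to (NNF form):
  $\neg z$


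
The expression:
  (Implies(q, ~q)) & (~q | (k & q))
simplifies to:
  ~q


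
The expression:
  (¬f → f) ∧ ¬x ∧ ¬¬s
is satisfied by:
  {s: True, f: True, x: False}


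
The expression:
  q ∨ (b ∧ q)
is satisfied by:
  {q: True}


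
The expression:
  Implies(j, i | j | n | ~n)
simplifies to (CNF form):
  True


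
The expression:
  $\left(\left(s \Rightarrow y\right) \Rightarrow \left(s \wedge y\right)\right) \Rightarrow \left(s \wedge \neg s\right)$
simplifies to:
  $\neg s$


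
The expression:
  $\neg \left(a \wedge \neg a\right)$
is always true.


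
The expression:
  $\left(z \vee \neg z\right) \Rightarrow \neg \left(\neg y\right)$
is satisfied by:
  {y: True}


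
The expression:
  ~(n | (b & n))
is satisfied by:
  {n: False}


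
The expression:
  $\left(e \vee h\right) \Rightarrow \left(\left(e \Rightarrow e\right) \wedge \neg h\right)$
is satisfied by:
  {h: False}


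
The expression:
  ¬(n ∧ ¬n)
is always true.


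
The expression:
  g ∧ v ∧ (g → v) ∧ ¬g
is never true.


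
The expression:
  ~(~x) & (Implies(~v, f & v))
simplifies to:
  v & x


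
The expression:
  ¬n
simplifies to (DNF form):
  ¬n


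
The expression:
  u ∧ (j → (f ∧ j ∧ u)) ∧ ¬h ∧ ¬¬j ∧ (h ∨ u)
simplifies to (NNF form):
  f ∧ j ∧ u ∧ ¬h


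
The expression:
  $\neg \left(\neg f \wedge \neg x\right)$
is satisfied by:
  {x: True, f: True}
  {x: True, f: False}
  {f: True, x: False}


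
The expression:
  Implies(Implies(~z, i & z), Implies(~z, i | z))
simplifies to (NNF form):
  True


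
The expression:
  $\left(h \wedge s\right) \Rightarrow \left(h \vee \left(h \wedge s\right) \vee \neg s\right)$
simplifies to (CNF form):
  $\text{True}$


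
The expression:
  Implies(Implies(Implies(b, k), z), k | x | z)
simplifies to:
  k | x | z | ~b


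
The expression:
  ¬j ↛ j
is always true.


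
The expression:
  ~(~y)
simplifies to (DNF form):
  y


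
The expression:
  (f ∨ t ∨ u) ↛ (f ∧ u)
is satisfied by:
  {t: True, u: False, f: False}
  {t: True, u: True, f: False}
  {u: True, t: False, f: False}
  {f: True, t: True, u: False}
  {f: True, t: False, u: False}


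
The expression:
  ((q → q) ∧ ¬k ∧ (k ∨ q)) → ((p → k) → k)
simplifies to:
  k ∨ p ∨ ¬q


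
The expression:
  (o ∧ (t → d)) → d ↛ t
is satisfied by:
  {d: False, o: False, t: False}
  {t: True, d: False, o: False}
  {d: True, t: False, o: False}
  {t: True, d: True, o: False}
  {o: True, t: True, d: False}
  {o: True, d: True, t: False}


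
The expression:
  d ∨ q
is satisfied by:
  {d: True, q: True}
  {d: True, q: False}
  {q: True, d: False}


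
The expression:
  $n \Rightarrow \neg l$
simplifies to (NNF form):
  $\neg l \vee \neg n$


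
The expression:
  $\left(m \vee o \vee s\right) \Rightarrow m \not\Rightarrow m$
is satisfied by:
  {o: False, s: False, m: False}


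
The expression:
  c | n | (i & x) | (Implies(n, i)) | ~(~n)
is always true.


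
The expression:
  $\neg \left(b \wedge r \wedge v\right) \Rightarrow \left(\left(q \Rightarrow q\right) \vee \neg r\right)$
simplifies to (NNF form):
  $\text{True}$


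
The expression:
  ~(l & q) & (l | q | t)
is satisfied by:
  {t: True, l: False, q: False}
  {q: True, t: True, l: False}
  {q: True, t: False, l: False}
  {l: True, t: True, q: False}
  {l: True, t: False, q: False}


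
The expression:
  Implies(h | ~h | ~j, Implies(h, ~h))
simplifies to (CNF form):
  ~h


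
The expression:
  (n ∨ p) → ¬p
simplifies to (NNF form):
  ¬p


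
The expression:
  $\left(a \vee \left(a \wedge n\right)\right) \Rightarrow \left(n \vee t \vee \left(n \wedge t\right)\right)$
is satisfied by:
  {n: True, t: True, a: False}
  {n: True, t: False, a: False}
  {t: True, n: False, a: False}
  {n: False, t: False, a: False}
  {n: True, a: True, t: True}
  {n: True, a: True, t: False}
  {a: True, t: True, n: False}


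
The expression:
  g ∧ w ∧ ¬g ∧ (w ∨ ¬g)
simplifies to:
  False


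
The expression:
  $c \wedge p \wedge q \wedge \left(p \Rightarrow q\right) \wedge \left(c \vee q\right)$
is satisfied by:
  {c: True, p: True, q: True}


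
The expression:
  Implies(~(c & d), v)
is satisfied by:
  {c: True, v: True, d: True}
  {c: True, v: True, d: False}
  {v: True, d: True, c: False}
  {v: True, d: False, c: False}
  {c: True, d: True, v: False}


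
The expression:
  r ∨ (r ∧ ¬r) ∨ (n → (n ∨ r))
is always true.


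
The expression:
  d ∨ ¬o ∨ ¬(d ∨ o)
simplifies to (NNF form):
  d ∨ ¬o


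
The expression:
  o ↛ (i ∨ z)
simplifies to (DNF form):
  o ∧ ¬i ∧ ¬z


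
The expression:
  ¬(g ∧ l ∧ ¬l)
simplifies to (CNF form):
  True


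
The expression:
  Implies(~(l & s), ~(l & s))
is always true.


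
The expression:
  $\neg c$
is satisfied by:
  {c: False}


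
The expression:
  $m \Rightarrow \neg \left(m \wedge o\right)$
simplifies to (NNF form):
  $\neg m \vee \neg o$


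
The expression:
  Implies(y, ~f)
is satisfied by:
  {y: False, f: False}
  {f: True, y: False}
  {y: True, f: False}


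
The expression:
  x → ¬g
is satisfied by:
  {g: False, x: False}
  {x: True, g: False}
  {g: True, x: False}


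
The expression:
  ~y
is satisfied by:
  {y: False}


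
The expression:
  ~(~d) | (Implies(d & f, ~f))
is always true.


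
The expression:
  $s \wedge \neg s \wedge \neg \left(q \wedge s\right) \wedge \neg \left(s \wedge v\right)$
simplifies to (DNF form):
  $\text{False}$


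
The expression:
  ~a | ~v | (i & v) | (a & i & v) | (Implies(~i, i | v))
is always true.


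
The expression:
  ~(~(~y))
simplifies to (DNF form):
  ~y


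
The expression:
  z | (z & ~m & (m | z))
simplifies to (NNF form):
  z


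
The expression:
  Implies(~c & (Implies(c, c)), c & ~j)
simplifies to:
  c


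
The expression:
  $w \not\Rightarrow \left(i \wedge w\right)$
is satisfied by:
  {w: True, i: False}


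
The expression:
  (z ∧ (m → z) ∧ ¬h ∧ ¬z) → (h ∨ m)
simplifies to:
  True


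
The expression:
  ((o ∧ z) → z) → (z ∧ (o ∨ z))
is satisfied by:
  {z: True}


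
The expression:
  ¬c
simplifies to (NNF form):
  ¬c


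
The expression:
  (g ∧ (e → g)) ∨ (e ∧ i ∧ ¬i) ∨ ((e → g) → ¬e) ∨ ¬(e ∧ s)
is always true.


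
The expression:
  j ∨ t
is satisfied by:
  {t: True, j: True}
  {t: True, j: False}
  {j: True, t: False}


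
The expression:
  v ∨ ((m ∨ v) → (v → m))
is always true.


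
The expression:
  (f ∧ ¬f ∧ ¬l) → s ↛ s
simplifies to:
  True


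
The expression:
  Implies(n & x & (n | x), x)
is always true.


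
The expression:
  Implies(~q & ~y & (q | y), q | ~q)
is always true.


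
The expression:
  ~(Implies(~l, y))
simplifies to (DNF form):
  ~l & ~y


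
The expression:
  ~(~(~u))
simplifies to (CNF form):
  ~u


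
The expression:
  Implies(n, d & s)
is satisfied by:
  {s: True, d: True, n: False}
  {s: True, d: False, n: False}
  {d: True, s: False, n: False}
  {s: False, d: False, n: False}
  {n: True, s: True, d: True}


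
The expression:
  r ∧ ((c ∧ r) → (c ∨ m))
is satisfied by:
  {r: True}


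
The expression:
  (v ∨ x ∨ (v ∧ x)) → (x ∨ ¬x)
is always true.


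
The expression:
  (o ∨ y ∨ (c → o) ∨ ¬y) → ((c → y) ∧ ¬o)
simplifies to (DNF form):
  (y ∧ ¬o) ∨ (¬c ∧ ¬o)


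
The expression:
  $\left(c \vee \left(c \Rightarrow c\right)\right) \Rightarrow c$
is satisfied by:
  {c: True}


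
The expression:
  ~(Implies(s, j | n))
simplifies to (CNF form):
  s & ~j & ~n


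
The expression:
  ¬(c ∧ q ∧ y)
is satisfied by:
  {c: False, q: False, y: False}
  {y: True, c: False, q: False}
  {q: True, c: False, y: False}
  {y: True, q: True, c: False}
  {c: True, y: False, q: False}
  {y: True, c: True, q: False}
  {q: True, c: True, y: False}


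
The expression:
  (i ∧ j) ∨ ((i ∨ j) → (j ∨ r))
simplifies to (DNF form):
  j ∨ r ∨ ¬i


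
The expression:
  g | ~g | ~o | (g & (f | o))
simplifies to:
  True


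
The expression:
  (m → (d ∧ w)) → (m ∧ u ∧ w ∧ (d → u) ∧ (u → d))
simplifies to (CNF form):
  m ∧ (u ∨ ¬d ∨ ¬w)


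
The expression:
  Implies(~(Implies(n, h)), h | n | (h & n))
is always true.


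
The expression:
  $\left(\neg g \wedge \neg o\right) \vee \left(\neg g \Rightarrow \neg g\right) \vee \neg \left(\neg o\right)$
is always true.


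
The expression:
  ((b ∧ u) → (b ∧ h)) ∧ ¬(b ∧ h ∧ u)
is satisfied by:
  {u: False, b: False}
  {b: True, u: False}
  {u: True, b: False}


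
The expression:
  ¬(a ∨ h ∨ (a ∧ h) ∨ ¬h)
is never true.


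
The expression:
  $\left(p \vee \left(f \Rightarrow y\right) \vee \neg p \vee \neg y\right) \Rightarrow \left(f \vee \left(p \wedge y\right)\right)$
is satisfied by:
  {p: True, f: True, y: True}
  {p: True, f: True, y: False}
  {f: True, y: True, p: False}
  {f: True, y: False, p: False}
  {p: True, y: True, f: False}


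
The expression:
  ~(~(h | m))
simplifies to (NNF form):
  h | m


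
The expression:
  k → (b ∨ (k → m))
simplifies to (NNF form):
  b ∨ m ∨ ¬k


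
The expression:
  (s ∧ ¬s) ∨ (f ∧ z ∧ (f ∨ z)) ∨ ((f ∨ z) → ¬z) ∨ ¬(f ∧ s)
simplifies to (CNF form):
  True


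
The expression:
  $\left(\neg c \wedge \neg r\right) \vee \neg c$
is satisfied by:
  {c: False}


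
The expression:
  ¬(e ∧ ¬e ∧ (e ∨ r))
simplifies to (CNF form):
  True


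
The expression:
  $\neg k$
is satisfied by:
  {k: False}


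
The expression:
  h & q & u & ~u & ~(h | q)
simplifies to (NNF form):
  False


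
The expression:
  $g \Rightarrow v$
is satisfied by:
  {v: True, g: False}
  {g: False, v: False}
  {g: True, v: True}


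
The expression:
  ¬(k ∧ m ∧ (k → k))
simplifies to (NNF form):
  ¬k ∨ ¬m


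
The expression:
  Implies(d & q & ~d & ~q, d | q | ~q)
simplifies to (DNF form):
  True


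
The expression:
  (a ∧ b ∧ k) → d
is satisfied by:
  {d: True, k: False, a: False, b: False}
  {d: False, k: False, a: False, b: False}
  {b: True, d: True, k: False, a: False}
  {b: True, d: False, k: False, a: False}
  {d: True, a: True, b: False, k: False}
  {a: True, b: False, k: False, d: False}
  {b: True, a: True, d: True, k: False}
  {b: True, a: True, d: False, k: False}
  {d: True, k: True, b: False, a: False}
  {k: True, b: False, a: False, d: False}
  {d: True, b: True, k: True, a: False}
  {b: True, k: True, d: False, a: False}
  {d: True, a: True, k: True, b: False}
  {a: True, k: True, b: False, d: False}
  {b: True, a: True, k: True, d: True}


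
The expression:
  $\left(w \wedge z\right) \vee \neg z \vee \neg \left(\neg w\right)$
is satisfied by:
  {w: True, z: False}
  {z: False, w: False}
  {z: True, w: True}


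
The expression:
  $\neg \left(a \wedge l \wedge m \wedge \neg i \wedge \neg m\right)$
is always true.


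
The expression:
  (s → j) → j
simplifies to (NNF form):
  j ∨ s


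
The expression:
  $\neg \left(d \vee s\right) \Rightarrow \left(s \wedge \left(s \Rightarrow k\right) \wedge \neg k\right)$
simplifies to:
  $d \vee s$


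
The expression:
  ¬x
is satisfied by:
  {x: False}


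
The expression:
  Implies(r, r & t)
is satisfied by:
  {t: True, r: False}
  {r: False, t: False}
  {r: True, t: True}


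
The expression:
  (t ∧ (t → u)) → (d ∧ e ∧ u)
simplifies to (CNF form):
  (d ∨ ¬t ∨ ¬u) ∧ (e ∨ ¬t ∨ ¬u)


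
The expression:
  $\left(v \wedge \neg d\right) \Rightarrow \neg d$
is always true.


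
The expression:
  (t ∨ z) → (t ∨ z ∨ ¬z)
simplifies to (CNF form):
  True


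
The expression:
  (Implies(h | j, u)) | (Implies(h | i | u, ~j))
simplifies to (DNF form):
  u | ~j | (~h & ~i)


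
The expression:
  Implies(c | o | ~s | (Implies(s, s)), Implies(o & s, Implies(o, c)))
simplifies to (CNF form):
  c | ~o | ~s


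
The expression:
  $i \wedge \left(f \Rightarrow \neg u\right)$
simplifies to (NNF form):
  $i \wedge \left(\neg f \vee \neg u\right)$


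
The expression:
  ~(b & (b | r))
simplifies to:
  ~b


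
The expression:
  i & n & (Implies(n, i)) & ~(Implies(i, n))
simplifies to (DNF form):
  False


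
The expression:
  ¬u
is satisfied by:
  {u: False}


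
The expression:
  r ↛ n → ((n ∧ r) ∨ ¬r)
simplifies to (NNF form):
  n ∨ ¬r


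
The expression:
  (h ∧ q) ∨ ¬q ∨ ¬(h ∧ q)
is always true.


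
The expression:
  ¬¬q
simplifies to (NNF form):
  q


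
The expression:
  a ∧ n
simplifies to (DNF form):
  a ∧ n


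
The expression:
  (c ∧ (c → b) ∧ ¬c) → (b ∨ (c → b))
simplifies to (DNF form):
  True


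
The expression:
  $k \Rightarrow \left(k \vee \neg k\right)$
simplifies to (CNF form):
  $\text{True}$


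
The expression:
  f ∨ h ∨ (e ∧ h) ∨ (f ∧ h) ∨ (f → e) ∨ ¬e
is always true.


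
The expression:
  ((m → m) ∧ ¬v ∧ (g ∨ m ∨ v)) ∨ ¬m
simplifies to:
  ¬m ∨ ¬v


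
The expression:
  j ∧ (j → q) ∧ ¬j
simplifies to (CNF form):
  False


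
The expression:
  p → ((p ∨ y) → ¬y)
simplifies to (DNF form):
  ¬p ∨ ¬y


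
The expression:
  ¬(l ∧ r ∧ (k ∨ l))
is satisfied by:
  {l: False, r: False}
  {r: True, l: False}
  {l: True, r: False}


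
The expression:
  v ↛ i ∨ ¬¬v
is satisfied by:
  {v: True}


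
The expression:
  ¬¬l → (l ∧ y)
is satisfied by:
  {y: True, l: False}
  {l: False, y: False}
  {l: True, y: True}


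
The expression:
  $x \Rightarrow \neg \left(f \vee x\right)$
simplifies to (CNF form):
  $\neg x$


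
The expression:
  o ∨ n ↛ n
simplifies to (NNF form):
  o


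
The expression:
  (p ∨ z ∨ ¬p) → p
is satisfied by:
  {p: True}


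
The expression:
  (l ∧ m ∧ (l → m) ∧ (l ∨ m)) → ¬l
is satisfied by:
  {l: False, m: False}
  {m: True, l: False}
  {l: True, m: False}


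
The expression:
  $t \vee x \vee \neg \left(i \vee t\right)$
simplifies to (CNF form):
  $t \vee x \vee \neg i$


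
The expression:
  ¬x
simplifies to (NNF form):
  ¬x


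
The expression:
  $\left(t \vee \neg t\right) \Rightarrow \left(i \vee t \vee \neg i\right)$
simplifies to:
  $\text{True}$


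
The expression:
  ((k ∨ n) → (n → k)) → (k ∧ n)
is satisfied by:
  {n: True}


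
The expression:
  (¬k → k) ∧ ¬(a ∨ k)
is never true.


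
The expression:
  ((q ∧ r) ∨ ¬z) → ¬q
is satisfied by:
  {z: True, q: False, r: False}
  {z: False, q: False, r: False}
  {r: True, z: True, q: False}
  {r: True, z: False, q: False}
  {q: True, z: True, r: False}


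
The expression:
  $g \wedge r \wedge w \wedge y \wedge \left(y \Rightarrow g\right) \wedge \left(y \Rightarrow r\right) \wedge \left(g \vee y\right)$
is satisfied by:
  {r: True, g: True, w: True, y: True}


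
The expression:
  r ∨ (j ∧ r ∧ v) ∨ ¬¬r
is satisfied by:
  {r: True}


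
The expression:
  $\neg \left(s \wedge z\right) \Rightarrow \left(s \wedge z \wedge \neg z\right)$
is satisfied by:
  {z: True, s: True}


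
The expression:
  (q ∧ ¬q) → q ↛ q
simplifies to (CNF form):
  True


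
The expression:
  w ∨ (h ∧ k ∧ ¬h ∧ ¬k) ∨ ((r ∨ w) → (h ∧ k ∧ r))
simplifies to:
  w ∨ (h ∧ k) ∨ ¬r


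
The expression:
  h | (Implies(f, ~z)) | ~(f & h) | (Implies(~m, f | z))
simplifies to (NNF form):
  True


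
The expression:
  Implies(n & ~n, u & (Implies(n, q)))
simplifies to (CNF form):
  True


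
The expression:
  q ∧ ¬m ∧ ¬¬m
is never true.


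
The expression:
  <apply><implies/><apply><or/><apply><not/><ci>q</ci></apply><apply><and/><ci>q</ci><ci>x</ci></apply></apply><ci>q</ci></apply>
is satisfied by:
  {q: True}


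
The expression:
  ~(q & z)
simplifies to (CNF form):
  ~q | ~z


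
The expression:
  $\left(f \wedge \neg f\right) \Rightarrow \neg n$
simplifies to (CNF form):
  $\text{True}$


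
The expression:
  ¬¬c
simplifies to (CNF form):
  c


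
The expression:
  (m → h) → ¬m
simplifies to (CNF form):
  ¬h ∨ ¬m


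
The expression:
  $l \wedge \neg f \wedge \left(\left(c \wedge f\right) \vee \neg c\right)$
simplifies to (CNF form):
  $l \wedge \neg c \wedge \neg f$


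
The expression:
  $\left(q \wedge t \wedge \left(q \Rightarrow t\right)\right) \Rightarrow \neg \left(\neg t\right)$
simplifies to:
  $\text{True}$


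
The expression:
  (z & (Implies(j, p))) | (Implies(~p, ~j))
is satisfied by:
  {p: True, j: False}
  {j: False, p: False}
  {j: True, p: True}


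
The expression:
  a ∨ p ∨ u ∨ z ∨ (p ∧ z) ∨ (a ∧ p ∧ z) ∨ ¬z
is always true.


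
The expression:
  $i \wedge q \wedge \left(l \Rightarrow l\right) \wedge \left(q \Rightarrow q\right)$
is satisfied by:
  {i: True, q: True}


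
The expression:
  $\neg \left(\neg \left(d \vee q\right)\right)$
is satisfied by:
  {d: True, q: True}
  {d: True, q: False}
  {q: True, d: False}


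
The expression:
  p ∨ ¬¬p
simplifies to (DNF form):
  p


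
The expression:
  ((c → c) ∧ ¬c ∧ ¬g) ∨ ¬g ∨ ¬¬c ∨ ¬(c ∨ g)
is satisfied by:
  {c: True, g: False}
  {g: False, c: False}
  {g: True, c: True}


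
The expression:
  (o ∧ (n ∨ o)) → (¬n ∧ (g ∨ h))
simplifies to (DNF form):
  (g ∧ ¬n) ∨ (h ∧ ¬n) ∨ ¬o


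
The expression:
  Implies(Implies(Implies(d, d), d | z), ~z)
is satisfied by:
  {z: False}


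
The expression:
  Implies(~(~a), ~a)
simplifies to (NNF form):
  ~a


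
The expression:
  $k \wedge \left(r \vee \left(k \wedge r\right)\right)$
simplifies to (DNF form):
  $k \wedge r$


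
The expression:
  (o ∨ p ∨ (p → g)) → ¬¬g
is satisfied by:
  {g: True}


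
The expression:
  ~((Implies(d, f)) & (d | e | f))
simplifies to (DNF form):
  (d & ~f) | (~e & ~f)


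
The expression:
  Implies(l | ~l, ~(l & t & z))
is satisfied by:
  {l: False, t: False, z: False}
  {z: True, l: False, t: False}
  {t: True, l: False, z: False}
  {z: True, t: True, l: False}
  {l: True, z: False, t: False}
  {z: True, l: True, t: False}
  {t: True, l: True, z: False}


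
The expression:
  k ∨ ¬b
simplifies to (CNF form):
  k ∨ ¬b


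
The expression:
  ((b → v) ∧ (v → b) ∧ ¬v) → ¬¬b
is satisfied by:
  {b: True, v: True}
  {b: True, v: False}
  {v: True, b: False}


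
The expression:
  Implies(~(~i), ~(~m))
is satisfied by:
  {m: True, i: False}
  {i: False, m: False}
  {i: True, m: True}


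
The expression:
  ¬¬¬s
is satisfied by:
  {s: False}


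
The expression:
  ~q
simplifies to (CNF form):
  ~q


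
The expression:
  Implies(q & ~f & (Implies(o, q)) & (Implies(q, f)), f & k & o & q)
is always true.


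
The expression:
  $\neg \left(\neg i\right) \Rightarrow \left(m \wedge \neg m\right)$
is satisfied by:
  {i: False}


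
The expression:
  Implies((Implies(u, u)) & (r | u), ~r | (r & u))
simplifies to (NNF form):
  u | ~r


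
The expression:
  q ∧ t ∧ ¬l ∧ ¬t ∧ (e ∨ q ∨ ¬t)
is never true.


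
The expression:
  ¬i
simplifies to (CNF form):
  ¬i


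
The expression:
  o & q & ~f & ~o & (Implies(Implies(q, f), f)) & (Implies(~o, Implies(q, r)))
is never true.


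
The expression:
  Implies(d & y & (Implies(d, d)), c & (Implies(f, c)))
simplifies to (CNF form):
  c | ~d | ~y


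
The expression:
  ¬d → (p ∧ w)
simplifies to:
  d ∨ (p ∧ w)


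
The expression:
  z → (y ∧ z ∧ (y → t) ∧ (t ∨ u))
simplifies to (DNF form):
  (t ∧ y) ∨ ¬z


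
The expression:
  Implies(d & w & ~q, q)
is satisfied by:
  {q: True, w: False, d: False}
  {w: False, d: False, q: False}
  {d: True, q: True, w: False}
  {d: True, w: False, q: False}
  {q: True, w: True, d: False}
  {w: True, q: False, d: False}
  {d: True, w: True, q: True}


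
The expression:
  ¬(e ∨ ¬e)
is never true.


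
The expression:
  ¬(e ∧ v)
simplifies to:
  ¬e ∨ ¬v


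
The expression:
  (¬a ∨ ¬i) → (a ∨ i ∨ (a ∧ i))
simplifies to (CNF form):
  a ∨ i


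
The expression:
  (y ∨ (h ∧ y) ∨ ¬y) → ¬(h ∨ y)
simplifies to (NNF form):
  ¬h ∧ ¬y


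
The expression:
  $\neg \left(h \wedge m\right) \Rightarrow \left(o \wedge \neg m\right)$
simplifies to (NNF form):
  $\left(h \wedge m\right) \vee \left(o \wedge \neg m\right)$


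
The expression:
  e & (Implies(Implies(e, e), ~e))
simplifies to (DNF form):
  False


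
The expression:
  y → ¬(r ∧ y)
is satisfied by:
  {y: False, r: False}
  {r: True, y: False}
  {y: True, r: False}


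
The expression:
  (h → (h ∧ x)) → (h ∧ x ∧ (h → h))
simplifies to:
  h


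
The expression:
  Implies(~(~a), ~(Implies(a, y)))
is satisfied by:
  {y: False, a: False}
  {a: True, y: False}
  {y: True, a: False}


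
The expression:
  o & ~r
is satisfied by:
  {o: True, r: False}


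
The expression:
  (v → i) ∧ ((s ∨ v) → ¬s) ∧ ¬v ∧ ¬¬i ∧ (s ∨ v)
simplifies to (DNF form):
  False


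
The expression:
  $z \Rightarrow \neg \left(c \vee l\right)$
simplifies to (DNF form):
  $\left(\neg c \wedge \neg l\right) \vee \neg z$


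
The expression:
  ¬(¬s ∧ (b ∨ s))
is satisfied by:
  {s: True, b: False}
  {b: False, s: False}
  {b: True, s: True}


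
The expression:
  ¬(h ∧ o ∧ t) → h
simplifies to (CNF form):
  h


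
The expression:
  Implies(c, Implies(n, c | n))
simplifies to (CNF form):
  True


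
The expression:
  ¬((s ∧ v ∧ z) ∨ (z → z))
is never true.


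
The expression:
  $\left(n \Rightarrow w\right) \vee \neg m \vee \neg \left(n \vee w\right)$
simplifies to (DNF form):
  $w \vee \neg m \vee \neg n$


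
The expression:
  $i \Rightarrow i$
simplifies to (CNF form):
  $\text{True}$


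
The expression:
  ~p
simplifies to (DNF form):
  ~p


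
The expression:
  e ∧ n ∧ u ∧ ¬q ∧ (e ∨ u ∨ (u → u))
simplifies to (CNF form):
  e ∧ n ∧ u ∧ ¬q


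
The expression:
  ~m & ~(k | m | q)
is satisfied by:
  {q: False, k: False, m: False}


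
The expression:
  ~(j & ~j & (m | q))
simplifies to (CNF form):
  True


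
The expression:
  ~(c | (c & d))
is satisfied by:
  {c: False}


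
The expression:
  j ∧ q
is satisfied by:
  {j: True, q: True}


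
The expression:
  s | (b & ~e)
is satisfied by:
  {s: True, b: True, e: False}
  {s: True, b: False, e: False}
  {s: True, e: True, b: True}
  {s: True, e: True, b: False}
  {b: True, e: False, s: False}


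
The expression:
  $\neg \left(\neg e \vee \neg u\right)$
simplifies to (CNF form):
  $e \wedge u$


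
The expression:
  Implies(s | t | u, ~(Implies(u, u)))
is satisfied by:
  {u: False, t: False, s: False}


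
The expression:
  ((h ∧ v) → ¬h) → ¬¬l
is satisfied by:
  {v: True, l: True, h: True}
  {v: True, l: True, h: False}
  {l: True, h: True, v: False}
  {l: True, h: False, v: False}
  {v: True, h: True, l: False}


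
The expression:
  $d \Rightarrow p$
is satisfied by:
  {p: True, d: False}
  {d: False, p: False}
  {d: True, p: True}


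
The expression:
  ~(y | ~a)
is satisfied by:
  {a: True, y: False}


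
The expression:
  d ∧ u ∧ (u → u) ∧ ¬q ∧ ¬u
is never true.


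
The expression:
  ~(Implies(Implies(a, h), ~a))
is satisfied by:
  {a: True, h: True}


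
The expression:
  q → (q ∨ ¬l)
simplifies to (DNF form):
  True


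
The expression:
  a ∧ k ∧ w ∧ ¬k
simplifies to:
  False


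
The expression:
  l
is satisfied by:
  {l: True}


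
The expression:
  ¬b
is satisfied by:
  {b: False}


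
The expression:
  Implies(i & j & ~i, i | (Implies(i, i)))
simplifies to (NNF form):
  True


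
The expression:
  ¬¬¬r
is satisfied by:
  {r: False}


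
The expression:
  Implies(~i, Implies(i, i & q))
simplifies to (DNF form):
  True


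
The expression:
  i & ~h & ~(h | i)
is never true.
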